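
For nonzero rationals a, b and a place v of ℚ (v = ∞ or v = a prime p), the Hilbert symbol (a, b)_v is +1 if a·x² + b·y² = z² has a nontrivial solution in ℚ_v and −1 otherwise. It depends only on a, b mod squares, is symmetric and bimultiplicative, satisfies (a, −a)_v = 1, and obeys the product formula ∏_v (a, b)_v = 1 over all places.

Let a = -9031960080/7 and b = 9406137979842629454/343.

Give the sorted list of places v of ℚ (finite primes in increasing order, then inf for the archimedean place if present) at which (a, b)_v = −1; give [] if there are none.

[3, 5, 7, 19]

(a, b) ≡ (-15015, 3458) mod (ℚ^×)²; places V = {2, 3, 5, 7, 11, 13, 19, ∞}.
(a,b)_13: α=1, u≡6; β=3, v≡2 (mod 13); (6|13)=-1, (2|13)=-1; sign (−1)^0·-1^3·-1^1 = +1.
(a,b)_19: α=2, u≡13; β=5, v≡6 (mod 19); (13|19)=-1, (6|19)=+1; sign (−1)^0·-1^5·+1^2 = -1.
(a,b)_5: α=1, u≡2; β=0, v≡3 (mod 5); (2|5)=-1, (3|5)=-1; sign (−1)^0·-1^0·-1^1 = -1.
(a,b)_2: α=4, β=1; u≡1, v≡1 (mod 8); ε(u)ε(v)=0·0, αω(v)=4·0, βω(u)=1·0; sum ≡ 0  ⇒  +1.
(a,b)_3: α=7, u≡2; β=10, v≡2 (mod 3); (2|3)=-1, (2|3)=-1; sign (−1)^0·-1^10·-1^7 = -1.
(a,b)_11: α=1, u≡6; β=4, v≡3 (mod 11); (6|11)=-1, (3|11)=+1; sign (−1)^0·-1^4·+1^1 = +1.
(a,b)_7: α=-1, u≡4; β=-3, v≡2 (mod 7); (4|7)=+1, (2|7)=+1; sign (−1)^1·+1^-3·+1^-1 = -1.
(a,b)_∞: sgn(-15015)=−, sgn(3458)=+, so +1.
|Ram(-15015, 3458)| = 4, even; anisotropic at {3, 5, 7, 19}.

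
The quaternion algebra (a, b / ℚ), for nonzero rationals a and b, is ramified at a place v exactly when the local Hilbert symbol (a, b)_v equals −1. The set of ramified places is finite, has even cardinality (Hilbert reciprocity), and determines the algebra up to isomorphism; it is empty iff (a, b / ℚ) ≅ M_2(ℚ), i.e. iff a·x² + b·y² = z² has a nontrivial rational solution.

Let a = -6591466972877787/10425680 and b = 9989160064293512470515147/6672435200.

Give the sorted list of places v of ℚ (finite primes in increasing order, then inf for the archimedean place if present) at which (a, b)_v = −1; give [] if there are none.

[3, 7, 11, 13]

Mod squares: a ≡ -15, b ≡ 6006. Check v ∈ {∞, 2, 3, 5, 7, 11, 13, 19, 29, 43}.
v=∞: -15 < 0 and 6006 > 0  ⇒  (a,b)_∞ = +1.
v=19: a=19^-4·(≡1), b=19^-4·(≡14) mod 19; (1|19)=+1, (14|19)=-1; (−1)^{-4·-4·9}·(+1)^-4·(-1)^-4 = +1.
v=2: v_2(a)=-4, v_2(b)=-11; units ≡ 1, 3 (mod 8); ε·ε+αω+βω = 0·1+-4·1+-11·0 ≡ 0  ⇒  (a,b)_2 = +1.
v=13: a=13^2·(≡2), b=13^3·(≡5) mod 13; (2|13)=-1, (5|13)=-1; (−1)^{2·3·6}·(-1)^3·(-1)^2 = -1.
v=11: a=11^6·(≡2), b=11^9·(≡2) mod 11; (2|11)=-1, (2|11)=-1; (−1)^{6·9·5}·(-1)^9·(-1)^6 = -1.
v=43: a=43^2·(≡28), b=43^2·(≡18) mod 43; (28|43)=-1, (18|43)=-1; (−1)^{2·2·21}·(-1)^2·(-1)^2 = +1.
v=29: a=29^0·(≡21), b=29^2·(≡2) mod 29; (21|29)=-1, (2|29)=-1; (−1)^{0·2·14}·(-1)^2·(-1)^0 = +1.
v=7: a=7^2·(≡5), b=7^1·(≡4) mod 7; (5|7)=-1, (4|7)=+1; (−1)^{2·1·3}·(-1)^1·(+1)^2 = -1.
v=3: a=3^5·(≡1), b=3^11·(≡1) mod 3; (1|3)=+1, (1|3)=+1; (−1)^{5·11·1}·(+1)^11·(+1)^5 = -1.
v=5: a=5^-1·(≡3), b=5^-2·(≡4) mod 5; (3|5)=-1, (4|5)=+1; (−1)^{-1·-2·2}·(-1)^-2·(+1)^-1 = +1.
|Ram(-15, 6006)| = 4, even; anisotropic at {3, 7, 11, 13}.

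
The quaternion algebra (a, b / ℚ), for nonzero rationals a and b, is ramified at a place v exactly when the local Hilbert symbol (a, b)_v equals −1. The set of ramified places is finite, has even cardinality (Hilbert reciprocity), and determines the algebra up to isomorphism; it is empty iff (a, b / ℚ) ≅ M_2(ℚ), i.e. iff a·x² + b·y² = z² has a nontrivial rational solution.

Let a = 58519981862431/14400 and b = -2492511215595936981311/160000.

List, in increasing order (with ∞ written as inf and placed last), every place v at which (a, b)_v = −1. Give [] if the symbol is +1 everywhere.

[31, 47]

(a, b) ≡ (31, -1373951) mod (ℚ^×)²; places V = {2, 3, 5, 23, 31, 41, 47, ∞}.
(a,b)_∞: sgn(31)=+, sgn(-1373951)=−, so +1.
(a,b)_5: α=-2, u≡1; β=-4, v≡4 (mod 5); (1|5)=+1, (4|5)=+1; sign (−1)^0·+1^-4·+1^-2 = +1.
(a,b)_41: α=2, u≡10; β=3, v≡3 (mod 41); (10|41)=+1, (3|41)=-1; sign (−1)^0·+1^3·-1^2 = +1.
(a,b)_3: α=-2, u≡1; β=0, v≡1 (mod 3); (1|3)=+1, (1|3)=+1; sign (−1)^0·+1^0·+1^-2 = +1.
(a,b)_23: α=2, u≡6; β=3, v≡21 (mod 23); (6|23)=+1, (21|23)=-1; sign (−1)^0·+1^3·-1^2 = +1.
(a,b)_47: α=2, u≡20; β=3, v≡37 (mod 47); (20|47)=-1, (37|47)=+1; sign (−1)^0·-1^3·+1^2 = -1.
(a,b)_31: α=3, u≡7; β=5, v≡19 (mod 31); (7|31)=+1, (19|31)=+1; sign (−1)^1·+1^5·+1^3 = -1.
(a,b)_2: α=-6, β=-8; u≡7, v≡1 (mod 8); ε(u)ε(v)=1·0, αω(v)=-6·0, βω(u)=-8·0; sum ≡ 0  ⇒  +1.
(31, -1373951 / ℚ) ramifies at {31, 47}: a division algebra.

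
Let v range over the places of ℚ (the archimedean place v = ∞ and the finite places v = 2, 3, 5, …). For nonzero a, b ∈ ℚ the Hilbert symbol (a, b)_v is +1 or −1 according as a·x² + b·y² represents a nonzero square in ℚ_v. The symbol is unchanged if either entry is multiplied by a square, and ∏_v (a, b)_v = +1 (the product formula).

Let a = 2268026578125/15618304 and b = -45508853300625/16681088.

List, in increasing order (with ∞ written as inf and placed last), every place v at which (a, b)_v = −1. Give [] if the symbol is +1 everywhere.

(a, b) ≡ (1309, -2) mod (ℚ^×)²; places V = {2, 3, 5, 7, 11, 13, 17, 19, 37, ∞}.
(a,b)_37: α=2, u≡22; β=2, v≡8 (mod 37); (22|37)=-1, (8|37)=-1; sign (−1)^0·-1^2·-1^2 = +1.
(a,b)_5: α=6, u≡4; β=4, v≡3 (mod 5); (4|5)=+1, (3|5)=-1; sign (−1)^0·+1^4·-1^6 = +1.
(a,b)_2: α=-8, β=-7; u≡5, v≡7 (mod 8); ε(u)ε(v)=0·1, αω(v)=-8·0, βω(u)=-7·1; sum ≡ 1  ⇒  -1.
(a,b)_7: α=1, u≡5; β=0, v≡5 (mod 7); (5|7)=-1, (5|7)=-1; sign (−1)^0·-1^0·-1^1 = -1.
(a,b)_13: α=-2, u≡4; β=2, v≡11 (mod 13); (4|13)=+1, (11|13)=-1; sign (−1)^0·+1^2·-1^-2 = +1.
(a,b)_3: α=4, u≡1; β=2, v≡1 (mod 3); (1|3)=+1, (1|3)=+1; sign (−1)^0·+1^2·+1^4 = +1.
(a,b)_19: α=-2, u≡6; β=-4, v≡4 (mod 19); (6|19)=+1, (4|19)=+1; sign (−1)^0·+1^-4·+1^-2 = +1.
(a,b)_∞: sgn(1309)=+, sgn(-2)=−, so +1.
(a,b)_11: α=1, u≡1; β=2, v≡4 (mod 11); (1|11)=+1, (4|11)=+1; sign (−1)^0·+1^2·+1^1 = +1.
(a,b)_17: α=1, u≡9; β=2, v≡4 (mod 17); (9|17)=+1, (4|17)=+1; sign (−1)^0·+1^2·+1^1 = +1.
Ram(1309, -2) = {2, 7}; no ℚ_2-point on the conic.

[2, 7]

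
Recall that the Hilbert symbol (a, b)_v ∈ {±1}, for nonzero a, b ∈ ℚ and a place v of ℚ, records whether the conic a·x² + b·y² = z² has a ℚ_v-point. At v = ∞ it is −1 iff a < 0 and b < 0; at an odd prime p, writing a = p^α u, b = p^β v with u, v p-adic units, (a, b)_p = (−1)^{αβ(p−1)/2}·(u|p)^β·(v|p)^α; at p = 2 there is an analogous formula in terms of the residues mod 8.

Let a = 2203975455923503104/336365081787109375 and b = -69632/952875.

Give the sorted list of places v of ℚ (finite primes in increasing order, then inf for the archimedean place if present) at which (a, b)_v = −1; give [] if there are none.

(a, b) ≡ (330, -595) mod (ℚ^×)²; places V = {2, 3, 5, 7, 11, 13, 17, ∞}.
(a,b)_5: α=-15, u≡4; β=-3, v≡1 (mod 5); (4|5)=+1, (1|5)=+1; sign (−1)^0·+1^-3·+1^-15 = +1.
(a,b)_7: α=-2, u≡4; β=-1, v≡6 (mod 7); (4|7)=+1, (6|7)=-1; sign (−1)^0·+1^-1·-1^-2 = +1.
(a,b)_17: α=4, u≡12; β=1, v≡15 (mod 17); (12|17)=-1, (15|17)=+1; sign (−1)^0·-1^1·+1^4 = -1.
(a,b)_13: α=-2, u≡5; β=0, v≡9 (mod 13); (5|13)=-1, (9|13)=+1; sign (−1)^0·-1^0·+1^-2 = +1.
(a,b)_2: α=43, β=12; u≡5, v≡5 (mod 8); ε(u)ε(v)=0·0, αω(v)=43·1, βω(u)=12·1; sum ≡ 1  ⇒  -1.
(a,b)_11: α=-3, u≡2; β=-2, v≡2 (mod 11); (2|11)=-1, (2|11)=-1; sign (−1)^0·-1^-2·-1^-3 = -1.
(a,b)_∞: sgn(330)=+, sgn(-595)=−, so +1.
(a,b)_3: α=1, u≡2; β=-2, v≡2 (mod 3); (2|3)=-1, (2|3)=-1; sign (−1)^0·-1^-2·-1^1 = -1.
(330, -595 / ℚ) ramifies at {2, 3, 11, 17}: a division algebra.

[2, 3, 11, 17]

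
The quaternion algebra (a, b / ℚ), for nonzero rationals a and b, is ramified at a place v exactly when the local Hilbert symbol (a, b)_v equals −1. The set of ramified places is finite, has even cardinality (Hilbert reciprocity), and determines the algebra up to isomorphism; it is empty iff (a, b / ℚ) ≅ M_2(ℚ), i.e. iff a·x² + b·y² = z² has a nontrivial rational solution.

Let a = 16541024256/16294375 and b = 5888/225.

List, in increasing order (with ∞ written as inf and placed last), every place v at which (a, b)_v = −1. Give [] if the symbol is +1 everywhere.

[23, 31]

Mod squares: a ≡ 24149, b ≡ 23. Check v ∈ {∞, 2, 3, 5, 19, 23, 29, 31, 41}.
v=∞: 24149 > 0 and 23 > 0  ⇒  (a,b)_∞ = +1.
v=5: a=5^-4·(≡1), b=5^-2·(≡2) mod 5; (1|5)=+1, (2|5)=-1; (−1)^{-4·-2·2}·(+1)^-2·(-1)^-4 = +1.
v=29: a=29^-2·(≡17), b=29^0·(≡4) mod 29; (17|29)=-1, (4|29)=+1; (−1)^{-2·0·14}·(-1)^0·(+1)^-2 = +1.
v=2: v_2(a)=18, v_2(b)=8; units ≡ 5, 7 (mod 8); ε·ε+αω+βω = 0·1+18·0+8·1 ≡ 0  ⇒  (a,b)_2 = +1.
v=19: a=19^1·(≡7), b=19^0·(≡7) mod 19; (7|19)=+1, (7|19)=+1; (−1)^{1·0·9}·(+1)^0·(+1)^1 = +1.
v=23: a=23^0·(≡19), b=23^1·(≡4) mod 23; (19|23)=-1, (4|23)=+1; (−1)^{0·1·11}·(-1)^1·(+1)^0 = -1.
v=41: a=41^1·(≡29), b=41^0·(≡32) mod 41; (29|41)=-1, (32|41)=+1; (−1)^{1·0·20}·(-1)^0·(+1)^1 = +1.
v=3: a=3^4·(≡2), b=3^-2·(≡2) mod 3; (2|3)=-1, (2|3)=-1; (−1)^{4·-2·1}·(-1)^-2·(-1)^4 = +1.
v=31: a=31^-1·(≡18), b=31^0·(≡23) mod 31; (18|31)=+1, (23|31)=-1; (−1)^{-1·0·15}·(+1)^0·(-1)^-1 = -1.
(24149, 23 / ℚ) ramifies at {23, 31}: a division algebra.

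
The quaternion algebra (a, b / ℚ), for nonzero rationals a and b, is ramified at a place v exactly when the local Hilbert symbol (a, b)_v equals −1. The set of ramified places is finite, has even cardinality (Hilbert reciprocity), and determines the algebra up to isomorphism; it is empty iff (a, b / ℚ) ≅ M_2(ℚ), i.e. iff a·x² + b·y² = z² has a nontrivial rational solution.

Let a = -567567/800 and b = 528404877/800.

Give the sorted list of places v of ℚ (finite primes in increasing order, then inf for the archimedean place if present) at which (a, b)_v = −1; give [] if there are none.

[2, 11, 13, 19]

(a, b) ≡ (-286, 5434) mod (ℚ^×)²; places V = {2, 3, 5, 7, 11, 13, 19, ∞}.
(a,b)_3: α=4, u≡2; β=4, v≡1 (mod 3); (2|3)=-1, (1|3)=+1; sign (−1)^0·-1^4·+1^4 = +1.
(a,b)_∞: sgn(-286)=−, sgn(5434)=+, so +1.
(a,b)_11: α=1, u≡6; β=1, v≡2 (mod 11); (6|11)=-1, (2|11)=-1; sign (−1)^1·-1^1·-1^1 = -1.
(a,b)_7: α=2, u≡1; β=4, v≡2 (mod 7); (1|7)=+1, (2|7)=+1; sign (−1)^0·+1^4·+1^2 = +1.
(a,b)_5: α=-2, u≡4; β=-2, v≡1 (mod 5); (4|5)=+1, (1|5)=+1; sign (−1)^0·+1^-2·+1^-2 = +1.
(a,b)_19: α=0, u≡10; β=1, v≡4 (mod 19); (10|19)=-1, (4|19)=+1; sign (−1)^0·-1^1·+1^0 = -1.
(a,b)_2: α=-5, β=-5; u≡1, v≡5 (mod 8); ε(u)ε(v)=0·0, αω(v)=-5·1, βω(u)=-5·0; sum ≡ 1  ⇒  -1.
(a,b)_13: α=1, u≡3; β=1, v≡2 (mod 13); (3|13)=+1, (2|13)=-1; sign (−1)^0·+1^1·-1^1 = -1.
Ram(-286, 5434) = {2, 11, 13, 19}; no ℚ_2-point on the conic.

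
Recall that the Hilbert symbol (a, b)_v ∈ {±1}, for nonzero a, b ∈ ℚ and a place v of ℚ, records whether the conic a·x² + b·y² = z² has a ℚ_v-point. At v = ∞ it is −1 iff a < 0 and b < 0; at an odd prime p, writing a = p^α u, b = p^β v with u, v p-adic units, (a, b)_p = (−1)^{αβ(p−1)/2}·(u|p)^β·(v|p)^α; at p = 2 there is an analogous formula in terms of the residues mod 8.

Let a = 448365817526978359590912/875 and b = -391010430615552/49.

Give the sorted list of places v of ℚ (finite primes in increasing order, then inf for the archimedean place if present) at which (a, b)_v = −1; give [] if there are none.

[2, 3, 5, 23, 29, 37]

(a, b) ≡ (1295, -4002) mod (ℚ^×)²; places V = {2, 3, 5, 7, 11, 23, 29, 37, ∞}.
(a,b)_29: α=2, u≡8; β=1, v≡28 (mod 29); (8|29)=-1, (28|29)=+1; sign (−1)^0·-1^1·+1^2 = -1.
(a,b)_3: α=4, u≡2; β=3, v≡1 (mod 3); (2|3)=-1, (1|3)=+1; sign (−1)^0·-1^3·+1^4 = -1.
(a,b)_23: α=2, u≡20; β=1, v≡5 (mod 23); (20|23)=-1, (5|23)=-1; sign (−1)^0·-1^1·-1^2 = -1.
(a,b)_37: α=3, u≡8; β=2, v≡2 (mod 37); (8|37)=-1, (2|37)=-1; sign (−1)^0·-1^2·-1^3 = -1.
(a,b)_∞: sgn(1295)=+, sgn(-4002)=−, so +1.
(a,b)_11: α=4, u≡7; β=2, v≡8 (mod 11); (7|11)=-1, (8|11)=-1; sign (−1)^0·-1^2·-1^4 = +1.
(a,b)_2: α=24, β=17; u≡7, v≡7 (mod 8); ε(u)ε(v)=1·1, αω(v)=24·0, βω(u)=17·0; sum ≡ 1  ⇒  -1.
(a,b)_7: α=-1, u≡6; β=-2, v≡1 (mod 7); (6|7)=-1, (1|7)=+1; sign (−1)^0·-1^-2·+1^-1 = +1.
(a,b)_5: α=-3, u≡1; β=0, v≡2 (mod 5); (1|5)=+1, (2|5)=-1; sign (−1)^0·+1^0·-1^-3 = -1.
(1295, -4002 / ℚ) ramifies at {2, 3, 5, 23, 29, 37}: a division algebra.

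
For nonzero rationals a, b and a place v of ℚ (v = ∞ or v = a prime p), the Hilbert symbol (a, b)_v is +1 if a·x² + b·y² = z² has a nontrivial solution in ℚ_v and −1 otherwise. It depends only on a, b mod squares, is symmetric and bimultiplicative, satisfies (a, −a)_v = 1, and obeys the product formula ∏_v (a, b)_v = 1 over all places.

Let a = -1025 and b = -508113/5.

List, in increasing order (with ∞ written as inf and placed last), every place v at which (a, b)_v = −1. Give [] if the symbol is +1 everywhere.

[2, 17, 41, inf]

(a, b) ≡ (-41, -3485) mod (ℚ^×)²; places V = {2, 3, 5, 17, 41, ∞}.
(a,b)_2: α=0, β=0; u≡7, v≡3 (mod 8); ε(u)ε(v)=1·1, αω(v)=0·1, βω(u)=0·0; sum ≡ 1  ⇒  -1.
(a,b)_5: α=2, u≡4; β=-1, v≡2 (mod 5); (4|5)=+1, (2|5)=-1; sign (−1)^0·+1^-1·-1^2 = +1.
(a,b)_3: α=0, u≡1; β=6, v≡1 (mod 3); (1|3)=+1, (1|3)=+1; sign (−1)^0·+1^6·+1^0 = +1.
(a,b)_41: α=1, u≡16; β=1, v≡6 (mod 41); (16|41)=+1, (6|41)=-1; sign (−1)^0·+1^1·-1^1 = -1.
(a,b)_∞: sgn(-41)=−, sgn(-3485)=−, so -1.
(a,b)_17: α=0, u≡12; β=1, v≡13 (mod 17); (12|17)=-1, (13|17)=+1; sign (−1)^0·-1^1·+1^0 = -1.
|Ram(-41, -3485)| = 4, even; anisotropic at {2, 17, 41, ∞}.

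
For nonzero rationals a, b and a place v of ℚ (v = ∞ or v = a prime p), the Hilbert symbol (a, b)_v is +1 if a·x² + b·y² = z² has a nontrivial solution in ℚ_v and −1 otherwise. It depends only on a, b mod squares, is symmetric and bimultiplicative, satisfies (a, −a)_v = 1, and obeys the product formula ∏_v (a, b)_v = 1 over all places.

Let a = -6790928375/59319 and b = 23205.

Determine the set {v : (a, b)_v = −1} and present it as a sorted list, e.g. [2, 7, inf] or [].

(a, b) ≡ (-36465, 23205) mod (ℚ^×)²; places V = {2, 3, 5, 7, 11, 13, 17, ∞}.
(a,b)_5: α=3, u≡2; β=1, v≡1 (mod 5); (2|5)=-1, (1|5)=+1; sign (−1)^0·-1^1·+1^3 = -1.
(a,b)_13: α=-3, u≡3; β=1, v≡4 (mod 13); (3|13)=+1, (4|13)=+1; sign (−1)^0·+1^1·+1^-3 = +1.
(a,b)_17: α=1, u≡14; β=1, v≡5 (mod 17); (14|17)=-1, (5|17)=-1; sign (−1)^0·-1^1·-1^1 = +1.
(a,b)_11: α=3, u≡7; β=0, v≡6 (mod 11); (7|11)=-1, (6|11)=-1; sign (−1)^0·-1^0·-1^3 = -1.
(a,b)_2: α=0, β=0; u≡7, v≡5 (mod 8); ε(u)ε(v)=1·0, αω(v)=0·1, βω(u)=0·0; sum ≡ 0  ⇒  +1.
(a,b)_∞: sgn(-36465)=−, sgn(23205)=+, so +1.
(a,b)_7: α=4, u≡3; β=1, v≡4 (mod 7); (3|7)=-1, (4|7)=+1; sign (−1)^0·-1^1·+1^4 = -1.
(a,b)_3: α=-3, u≡1; β=1, v≡1 (mod 3); (1|3)=+1, (1|3)=+1; sign (−1)^1·+1^1·+1^-3 = -1.
Ram(-36465, 23205) = {3, 5, 7, 11}; no ℚ_3-point on the conic.

[3, 5, 7, 11]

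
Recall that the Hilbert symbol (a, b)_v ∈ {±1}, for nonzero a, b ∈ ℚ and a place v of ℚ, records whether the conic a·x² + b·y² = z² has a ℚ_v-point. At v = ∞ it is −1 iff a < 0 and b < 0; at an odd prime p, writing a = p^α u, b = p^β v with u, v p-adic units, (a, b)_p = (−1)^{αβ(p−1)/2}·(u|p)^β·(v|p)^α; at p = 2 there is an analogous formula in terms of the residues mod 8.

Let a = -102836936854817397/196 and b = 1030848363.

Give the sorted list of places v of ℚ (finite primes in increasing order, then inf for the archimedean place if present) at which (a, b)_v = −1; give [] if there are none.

[2, 19, 31, 41]

(a, b) ≡ (-93, 13243) mod (ℚ^×)²; places V = {2, 3, 7, 17, 19, 31, 41, ∞}.
(a,b)_3: α=9, u≡2; β=4, v≡1 (mod 3); (2|3)=-1, (1|3)=+1; sign (−1)^0·-1^4·+1^9 = +1.
(a,b)_7: α=-2, u≡5; β=0, v≡6 (mod 7); (5|7)=-1, (6|7)=-1; sign (−1)^0·-1^0·-1^-2 = +1.
(a,b)_∞: sgn(-93)=−, sgn(13243)=+, so +1.
(a,b)_17: α=2, u≡4; β=1, v≡6 (mod 17); (4|17)=+1, (6|17)=-1; sign (−1)^0·+1^1·-1^2 = +1.
(a,b)_2: α=-2, β=0; u≡3, v≡3 (mod 8); ε(u)ε(v)=1·1, αω(v)=-2·1, βω(u)=0·1; sum ≡ 1  ⇒  -1.
(a,b)_19: α=2, u≡13; β=1, v≡12 (mod 19); (13|19)=-1, (12|19)=-1; sign (−1)^0·-1^1·-1^2 = -1.
(a,b)_41: α=2, u≡17; β=1, v≡8 (mod 41); (17|41)=-1, (8|41)=+1; sign (−1)^0·-1^1·+1^2 = -1.
(a,b)_31: α=3, u≡1; β=2, v≡21 (mod 31); (1|31)=+1, (21|31)=-1; sign (−1)^0·+1^2·-1^3 = -1.
(-93, 13243 / ℚ) ramifies at {2, 19, 31, 41}: a division algebra.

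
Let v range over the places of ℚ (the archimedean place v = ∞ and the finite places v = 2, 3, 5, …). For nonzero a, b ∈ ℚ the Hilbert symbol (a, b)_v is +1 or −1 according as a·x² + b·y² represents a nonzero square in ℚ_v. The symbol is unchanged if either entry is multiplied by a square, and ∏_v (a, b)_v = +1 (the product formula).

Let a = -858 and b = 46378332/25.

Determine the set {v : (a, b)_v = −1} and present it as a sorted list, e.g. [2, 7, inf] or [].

Mod squares: a ≡ -858, b ≡ 7. Check v ∈ {∞, 2, 3, 5, 7, 11, 13}.
v=2: v_2(a)=1, v_2(b)=2; units ≡ 3, 7 (mod 8); ε·ε+αω+βω = 1·1+1·0+2·1 ≡ 1  ⇒  (a,b)_2 = -1.
v=13: a=13^1·(≡12), b=13^2·(≡2) mod 13; (12|13)=+1, (2|13)=-1; (−1)^{1·2·6}·(+1)^2·(-1)^1 = -1.
v=5: a=5^0·(≡2), b=5^-2·(≡2) mod 5; (2|5)=-1, (2|5)=-1; (−1)^{0·-2·2}·(-1)^-2·(-1)^0 = +1.
v=∞: -858 < 0 and 7 > 0  ⇒  (a,b)_∞ = +1.
v=11: a=11^1·(≡10), b=11^2·(≡10) mod 11; (10|11)=-1, (10|11)=-1; (−1)^{1·2·5}·(-1)^2·(-1)^1 = -1.
v=3: a=3^1·(≡2), b=3^4·(≡1) mod 3; (2|3)=-1, (1|3)=+1; (−1)^{1·4·1}·(-1)^4·(+1)^1 = +1.
v=7: a=7^0·(≡3), b=7^1·(≡1) mod 7; (3|7)=-1, (1|7)=+1; (−1)^{0·1·3}·(-1)^1·(+1)^0 = -1.
(-858, 7 / ℚ) ramifies at {2, 7, 11, 13}: a division algebra.

[2, 7, 11, 13]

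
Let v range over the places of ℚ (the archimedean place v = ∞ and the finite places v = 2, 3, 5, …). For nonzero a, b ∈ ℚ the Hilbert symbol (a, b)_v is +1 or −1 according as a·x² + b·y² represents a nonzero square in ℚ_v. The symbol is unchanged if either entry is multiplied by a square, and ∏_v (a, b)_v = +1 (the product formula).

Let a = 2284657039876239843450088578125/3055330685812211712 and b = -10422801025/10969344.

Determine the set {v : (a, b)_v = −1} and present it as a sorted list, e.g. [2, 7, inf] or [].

[2, 3, 31, 37]

Mod squares: a ≡ 492063, b ≡ -481. Check v ∈ {∞, 2, 3, 5, 7, 11, 13, 19, 23, 31, 37}.
v=31: a=31^1·(≡7), b=31^0·(≡15) mod 31; (7|31)=+1, (15|31)=-1; (−1)^{1·0·15}·(+1)^0·(-1)^1 = -1.
v=5: a=5^6·(≡2), b=5^2·(≡1) mod 5; (2|5)=-1, (1|5)=+1; (−1)^{6·2·2}·(-1)^2·(+1)^6 = +1.
v=2: v_2(a)=-20, v_2(b)=-8; units ≡ 7, 7 (mod 8); ε·ε+αω+βω = 1·1+-20·0+-8·0 ≡ 1  ⇒  (a,b)_2 = -1.
v=3: a=3^-9·(≡2), b=3^-4·(≡2) mod 3; (2|3)=-1, (2|3)=-1; (−1)^{-9·-4·1}·(-1)^-4·(-1)^-9 = -1.
v=37: a=37^3·(≡27), b=37^1·(≡5) mod 37; (27|37)=+1, (5|37)=-1; (−1)^{3·1·18}·(+1)^1·(-1)^3 = -1.
v=11: a=11^1·(≡7), b=11^0·(≡1) mod 11; (7|11)=-1, (1|11)=+1; (−1)^{1·0·5}·(-1)^0·(+1)^1 = +1.
v=13: a=13^1·(≡6), b=13^1·(≡6) mod 13; (6|13)=-1, (6|13)=-1; (−1)^{1·1·6}·(-1)^1·(-1)^1 = +1.
v=19: a=19^6·(≡7), b=19^2·(≡12) mod 19; (7|19)=+1, (12|19)=-1; (−1)^{6·2·9}·(+1)^2·(-1)^6 = +1.
v=∞: 492063 > 0 and -481 < 0  ⇒  (a,b)_∞ = +1.
v=23: a=23^-6·(≡18), b=23^-2·(≡16) mod 23; (18|23)=+1, (16|23)=+1; (−1)^{-6·-2·11}·(+1)^-2·(+1)^-6 = +1.
v=7: a=7^12·(≡3), b=7^4·(≡4) mod 7; (3|7)=-1, (4|7)=+1; (−1)^{12·4·3}·(-1)^4·(+1)^12 = +1.
Ram(492063, -481) = {2, 3, 31, 37}; no ℚ_2-point on the conic.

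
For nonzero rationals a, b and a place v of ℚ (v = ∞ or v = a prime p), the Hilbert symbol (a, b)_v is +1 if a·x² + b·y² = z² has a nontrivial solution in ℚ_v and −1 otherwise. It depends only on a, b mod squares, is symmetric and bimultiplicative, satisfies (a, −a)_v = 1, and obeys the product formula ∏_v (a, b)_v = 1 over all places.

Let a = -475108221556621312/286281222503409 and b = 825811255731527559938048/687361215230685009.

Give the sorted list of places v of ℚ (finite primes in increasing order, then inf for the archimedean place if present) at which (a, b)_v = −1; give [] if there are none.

(a, b) ≡ (-1927, 902) mod (ℚ^×)²; places V = {2, 3, 7, 11, 17, 29, 41, 47, ∞}.
(a,b)_3: α=-10, u≡2; β=-10, v≡2 (mod 3); (2|3)=-1, (2|3)=-1; sign (−1)^0·-1^-10·-1^-10 = +1.
(a,b)_47: α=1, u≡36; β=2, v≡16 (mod 47); (36|47)=+1, (16|47)=+1; sign (−1)^0·+1^2·+1^1 = +1.
(a,b)_11: α=2, u≡4; β=3, v≡5 (mod 11); (4|11)=+1, (5|11)=+1; sign (−1)^0·+1^3·+1^2 = +1.
(a,b)_∞: sgn(-1927)=−, sgn(902)=+, so +1.
(a,b)_17: α=2, u≡10; β=2, v≡2 (mod 17); (10|17)=-1, (2|17)=+1; sign (−1)^0·-1^2·+1^2 = +1.
(a,b)_7: α=-8, u≡3; β=-12, v≡6 (mod 7); (3|7)=-1, (6|7)=-1; sign (−1)^0·-1^-12·-1^-8 = +1.
(a,b)_29: α=-2, u≡28; β=-2, v≡8 (mod 29); (28|29)=+1, (8|29)=-1; sign (−1)^0·+1^-2·-1^-2 = +1.
(a,b)_2: α=22, β=23; u≡1, v≡3 (mod 8); ε(u)ε(v)=0·1, αω(v)=22·1, βω(u)=23·0; sum ≡ 0  ⇒  +1.
(a,b)_41: α=3, u≡22; β=5, v≡11 (mod 41); (22|41)=-1, (11|41)=-1; sign (−1)^0·-1^5·-1^3 = +1.
Every local symbol is +1, so the conic -1927·x² + 902·y² = z² has ℚ_v-points for all v and hence a ℚ-point; (a, b / ℚ) ≅ M_2(ℚ).

[]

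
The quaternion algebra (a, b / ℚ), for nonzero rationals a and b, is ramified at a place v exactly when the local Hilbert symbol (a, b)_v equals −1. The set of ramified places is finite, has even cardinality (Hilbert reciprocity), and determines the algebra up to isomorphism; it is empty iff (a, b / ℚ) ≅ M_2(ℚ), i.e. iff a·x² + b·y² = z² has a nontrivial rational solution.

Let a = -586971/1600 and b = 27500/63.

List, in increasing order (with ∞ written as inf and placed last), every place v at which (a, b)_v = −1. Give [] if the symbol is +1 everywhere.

[7, 11]

Mod squares: a ≡ -11, b ≡ 77. Check v ∈ {∞, 2, 3, 5, 7, 11}.
v=2: v_2(a)=-6, v_2(b)=2; units ≡ 5, 5 (mod 8); ε·ε+αω+βω = 0·0+-6·1+2·1 ≡ 0  ⇒  (a,b)_2 = +1.
v=∞: -11 < 0 and 77 > 0  ⇒  (a,b)_∞ = +1.
v=5: a=5^-2·(≡1), b=5^4·(≡3) mod 5; (1|5)=+1, (3|5)=-1; (−1)^{-2·4·2}·(+1)^4·(-1)^-2 = +1.
v=7: a=7^2·(≡3), b=7^-1·(≡2) mod 7; (3|7)=-1, (2|7)=+1; (−1)^{2·-1·3}·(-1)^-1·(+1)^2 = -1.
v=3: a=3^2·(≡1), b=3^-2·(≡2) mod 3; (1|3)=+1, (2|3)=-1; (−1)^{2·-2·1}·(+1)^-2·(-1)^2 = +1.
v=11: a=11^3·(≡2), b=11^1·(≡10) mod 11; (2|11)=-1, (10|11)=-1; (−1)^{3·1·5}·(-1)^1·(-1)^3 = -1.
|Ram(-11, 77)| = 2, even; anisotropic at {7, 11}.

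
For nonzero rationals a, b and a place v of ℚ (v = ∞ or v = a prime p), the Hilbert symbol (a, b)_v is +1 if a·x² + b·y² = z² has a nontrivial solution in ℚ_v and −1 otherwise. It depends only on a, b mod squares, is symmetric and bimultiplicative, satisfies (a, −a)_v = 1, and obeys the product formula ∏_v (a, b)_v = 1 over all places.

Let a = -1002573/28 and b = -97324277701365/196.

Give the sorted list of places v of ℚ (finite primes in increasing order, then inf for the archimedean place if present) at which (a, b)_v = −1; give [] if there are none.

Mod squares: a ≡ -779779, b ≡ -40457365. Check v ∈ {∞, 2, 3, 5, 7, 11, 13, 17, 19, 41, 47}.
v=41: a=41^1·(≡36), b=41^1·(≡16) mod 41; (36|41)=+1, (16|41)=+1; (−1)^{1·1·20}·(+1)^1·(+1)^1 = +1.
v=∞: -779779 < 0 and -40457365 < 0  ⇒  (a,b)_∞ = -1.
v=17: a=17^0·(≡11), b=17^1·(≡13) mod 17; (11|17)=-1, (13|17)=+1; (−1)^{0·1·8}·(-1)^1·(+1)^0 = -1.
v=3: a=3^2·(≡2), b=3^2·(≡2) mod 3; (2|3)=-1, (2|3)=-1; (−1)^{2·2·1}·(-1)^2·(-1)^2 = +1.
v=11: a=11^1·(≡6), b=11^2·(≡6) mod 11; (6|11)=-1, (6|11)=-1; (−1)^{1·2·5}·(-1)^2·(-1)^1 = -1.
v=2: v_2(a)=-2, v_2(b)=-2; units ≡ 5, 3 (mod 8); ε·ε+αω+βω = 0·1+-2·1+-2·1 ≡ 0  ⇒  (a,b)_2 = +1.
v=5: a=5^0·(≡4), b=5^1·(≡2) mod 5; (4|5)=+1, (2|5)=-1; (−1)^{0·1·2}·(+1)^1·(-1)^0 = +1.
v=19: a=19^1·(≡8), b=19^1·(≡13) mod 19; (8|19)=-1, (13|19)=-1; (−1)^{1·1·9}·(-1)^1·(-1)^1 = -1.
v=13: a=13^1·(≡4), b=13^1·(≡12) mod 13; (4|13)=+1, (12|13)=+1; (−1)^{1·1·6}·(+1)^1·(+1)^1 = +1.
v=7: a=7^-1·(≡4), b=7^-2·(≡5) mod 7; (4|7)=+1, (5|7)=-1; (−1)^{-1·-2·3}·(+1)^-2·(-1)^-1 = -1.
v=47: a=47^0·(≡33), b=47^3·(≡10) mod 47; (33|47)=-1, (10|47)=-1; (−1)^{0·3·23}·(-1)^3·(-1)^0 = -1.
Ram(-779779, -40457365) = {7, 11, 17, 19, 47, ∞}; no ℚ_7-point on the conic.

[7, 11, 17, 19, 47, inf]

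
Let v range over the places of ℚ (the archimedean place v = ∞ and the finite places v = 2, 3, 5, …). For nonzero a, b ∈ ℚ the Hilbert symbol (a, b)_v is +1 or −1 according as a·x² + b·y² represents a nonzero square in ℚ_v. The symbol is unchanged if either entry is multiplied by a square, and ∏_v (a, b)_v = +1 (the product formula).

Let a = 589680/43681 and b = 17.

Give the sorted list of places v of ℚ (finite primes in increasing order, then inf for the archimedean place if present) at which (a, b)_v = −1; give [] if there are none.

[5, 7]

Mod squares: a ≡ 455, b ≡ 17. Check v ∈ {∞, 2, 3, 5, 7, 11, 13, 17, 19}.
v=2: v_2(a)=4, v_2(b)=0; units ≡ 7, 1 (mod 8); ε·ε+αω+βω = 1·0+4·0+0·0 ≡ 0  ⇒  (a,b)_2 = +1.
v=∞: 455 > 0 and 17 > 0  ⇒  (a,b)_∞ = +1.
v=3: a=3^4·(≡2), b=3^0·(≡2) mod 3; (2|3)=-1, (2|3)=-1; (−1)^{4·0·1}·(-1)^0·(-1)^4 = +1.
v=5: a=5^1·(≡1), b=5^0·(≡2) mod 5; (1|5)=+1, (2|5)=-1; (−1)^{1·0·2}·(+1)^0·(-1)^1 = -1.
v=19: a=19^-2·(≡13), b=19^0·(≡17) mod 19; (13|19)=-1, (17|19)=+1; (−1)^{-2·0·9}·(-1)^0·(+1)^-2 = +1.
v=11: a=11^-2·(≡4), b=11^0·(≡6) mod 11; (4|11)=+1, (6|11)=-1; (−1)^{-2·0·5}·(+1)^0·(-1)^-2 = +1.
v=7: a=7^1·(≡2), b=7^0·(≡3) mod 7; (2|7)=+1, (3|7)=-1; (−1)^{1·0·3}·(+1)^0·(-1)^1 = -1.
v=17: a=17^0·(≡15), b=17^1·(≡1) mod 17; (15|17)=+1, (1|17)=+1; (−1)^{0·1·8}·(+1)^1·(+1)^0 = +1.
v=13: a=13^1·(≡3), b=13^0·(≡4) mod 13; (3|13)=+1, (4|13)=+1; (−1)^{1·0·6}·(+1)^0·(+1)^1 = +1.
(455, 17 / ℚ) ramifies at {5, 7}: a division algebra.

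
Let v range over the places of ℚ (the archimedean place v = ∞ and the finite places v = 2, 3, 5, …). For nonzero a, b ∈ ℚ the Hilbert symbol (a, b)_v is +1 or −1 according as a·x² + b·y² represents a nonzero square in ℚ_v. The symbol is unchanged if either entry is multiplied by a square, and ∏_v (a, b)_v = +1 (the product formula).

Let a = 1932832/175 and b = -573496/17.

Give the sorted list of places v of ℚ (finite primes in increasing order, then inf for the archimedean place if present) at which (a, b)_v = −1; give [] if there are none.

[7, 11]

Mod squares: a ≡ 2926, b ≡ -49742. Check v ∈ {∞, 2, 5, 7, 11, 17, 19}.
v=7: a=7^-1·(≡5), b=7^3·(≡5) mod 7; (5|7)=-1, (5|7)=-1; (−1)^{-1·3·3}·(-1)^3·(-1)^-1 = -1.
v=∞: 2926 > 0 and -49742 < 0  ⇒  (a,b)_∞ = +1.
v=19: a=19^1·(≡10), b=19^1·(≡6) mod 19; (10|19)=-1, (6|19)=+1; (−1)^{1·1·9}·(-1)^1·(+1)^1 = +1.
v=5: a=5^-2·(≡1), b=5^0·(≡2) mod 5; (1|5)=+1, (2|5)=-1; (−1)^{-2·0·2}·(+1)^0·(-1)^-2 = +1.
v=2: v_2(a)=5, v_2(b)=3; units ≡ 7, 1 (mod 8); ε·ε+αω+βω = 1·0+5·0+3·0 ≡ 0  ⇒  (a,b)_2 = +1.
v=17: a=17^2·(≡15), b=17^-1·(≡16) mod 17; (15|17)=+1, (16|17)=+1; (−1)^{2·-1·8}·(+1)^-1·(+1)^2 = +1.
v=11: a=11^1·(≡2), b=11^1·(≡8) mod 11; (2|11)=-1, (8|11)=-1; (−1)^{1·1·5}·(-1)^1·(-1)^1 = -1.
(2926, -49742 / ℚ) ramifies at {7, 11}: a division algebra.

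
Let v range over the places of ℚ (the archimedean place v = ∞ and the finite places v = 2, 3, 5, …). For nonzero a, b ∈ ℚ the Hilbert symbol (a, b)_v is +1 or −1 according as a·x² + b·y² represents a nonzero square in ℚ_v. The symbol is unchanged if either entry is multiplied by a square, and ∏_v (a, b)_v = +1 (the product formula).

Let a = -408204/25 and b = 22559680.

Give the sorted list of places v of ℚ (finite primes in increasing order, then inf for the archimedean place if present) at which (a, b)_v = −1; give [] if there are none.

Mod squares: a ≡ -11339, b ≡ 352495. Check v ∈ {∞, 2, 3, 5, 11, 13, 17, 23, 29}.
v=13: a=13^0·(≡4), b=13^1·(≡3) mod 13; (4|13)=+1, (3|13)=+1; (−1)^{0·1·6}·(+1)^1·(+1)^0 = +1.
v=5: a=5^-2·(≡1), b=5^1·(≡1) mod 5; (1|5)=+1, (1|5)=+1; (−1)^{-2·1·2}·(+1)^1·(+1)^-2 = +1.
v=11: a=11^0·(≡2), b=11^1·(≡7) mod 11; (2|11)=-1, (7|11)=-1; (−1)^{0·1·5}·(-1)^1·(-1)^0 = -1.
v=2: v_2(a)=2, v_2(b)=6; units ≡ 5, 7 (mod 8); ε·ε+αω+βω = 0·1+2·0+6·1 ≡ 0  ⇒  (a,b)_2 = +1.
v=∞: -11339 < 0 and 352495 > 0  ⇒  (a,b)_∞ = +1.
v=29: a=29^1·(≡10), b=29^1·(≡24) mod 29; (10|29)=-1, (24|29)=+1; (−1)^{1·1·14}·(-1)^1·(+1)^1 = -1.
v=23: a=23^1·(≡4), b=23^0·(≡15) mod 23; (4|23)=+1, (15|23)=-1; (−1)^{1·0·11}·(+1)^0·(-1)^1 = -1.
v=3: a=3^2·(≡1), b=3^0·(≡1) mod 3; (1|3)=+1, (1|3)=+1; (−1)^{2·0·1}·(+1)^0·(+1)^2 = +1.
v=17: a=17^1·(≡16), b=17^1·(≡3) mod 17; (16|17)=+1, (3|17)=-1; (−1)^{1·1·8}·(+1)^1·(-1)^1 = -1.
|Ram(-11339, 352495)| = 4, even; anisotropic at {11, 17, 23, 29}.

[11, 17, 23, 29]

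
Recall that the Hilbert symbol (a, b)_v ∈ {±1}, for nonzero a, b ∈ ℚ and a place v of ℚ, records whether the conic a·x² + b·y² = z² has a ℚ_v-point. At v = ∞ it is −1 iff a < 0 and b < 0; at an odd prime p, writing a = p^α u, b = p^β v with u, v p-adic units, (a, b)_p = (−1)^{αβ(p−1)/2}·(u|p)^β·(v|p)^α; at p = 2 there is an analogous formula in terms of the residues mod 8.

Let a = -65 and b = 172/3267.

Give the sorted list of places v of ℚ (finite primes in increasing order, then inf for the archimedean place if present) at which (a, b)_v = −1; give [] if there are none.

(a, b) ≡ (-65, 129) mod (ℚ^×)²; places V = {2, 3, 5, 11, 13, 43, ∞}.
(a,b)_∞: sgn(-65)=−, sgn(129)=+, so +1.
(a,b)_11: α=0, u≡1; β=-2, v≡8 (mod 11); (1|11)=+1, (8|11)=-1; sign (−1)^0·+1^-2·-1^0 = +1.
(a,b)_5: α=1, u≡2; β=0, v≡1 (mod 5); (2|5)=-1, (1|5)=+1; sign (−1)^0·-1^0·+1^1 = +1.
(a,b)_43: α=0, u≡21; β=1, v≡39 (mod 43); (21|43)=+1, (39|43)=-1; sign (−1)^0·+1^1·-1^0 = +1.
(a,b)_3: α=0, u≡1; β=-3, v≡1 (mod 3); (1|3)=+1, (1|3)=+1; sign (−1)^0·+1^-3·+1^0 = +1.
(a,b)_2: α=0, β=2; u≡7, v≡1 (mod 8); ε(u)ε(v)=1·0, αω(v)=0·0, βω(u)=2·0; sum ≡ 0  ⇒  +1.
(a,b)_13: α=1, u≡8; β=0, v≡4 (mod 13); (8|13)=-1, (4|13)=+1; sign (−1)^0·-1^0·+1^1 = +1.
Every local symbol is +1, so the conic -65·x² + 129·y² = z² has ℚ_v-points for all v and hence a ℚ-point; (a, b / ℚ) ≅ M_2(ℚ).

[]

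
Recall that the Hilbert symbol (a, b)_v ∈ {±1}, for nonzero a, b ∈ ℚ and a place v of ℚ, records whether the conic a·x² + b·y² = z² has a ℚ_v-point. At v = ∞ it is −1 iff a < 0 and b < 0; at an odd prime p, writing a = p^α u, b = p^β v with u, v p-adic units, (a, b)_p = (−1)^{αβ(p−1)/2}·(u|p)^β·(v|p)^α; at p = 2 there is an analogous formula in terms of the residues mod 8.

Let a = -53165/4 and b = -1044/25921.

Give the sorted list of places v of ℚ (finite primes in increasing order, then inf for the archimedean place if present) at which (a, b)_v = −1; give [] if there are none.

Mod squares: a ≡ -1085, b ≡ -29. Check v ∈ {∞, 2, 3, 5, 7, 23, 29, 31}.
v=5: a=5^1·(≡3), b=5^0·(≡1) mod 5; (3|5)=-1, (1|5)=+1; (−1)^{1·0·2}·(-1)^0·(+1)^1 = +1.
v=∞: -1085 < 0 and -29 < 0  ⇒  (a,b)_∞ = -1.
v=2: v_2(a)=-2, v_2(b)=2; units ≡ 3, 3 (mod 8); ε·ε+αω+βω = 1·1+-2·1+2·1 ≡ 1  ⇒  (a,b)_2 = -1.
v=23: a=23^0·(≡20), b=23^-2·(≡20) mod 23; (20|23)=-1, (20|23)=-1; (−1)^{0·-2·11}·(-1)^-2·(-1)^0 = +1.
v=7: a=7^3·(≡5), b=7^-2·(≡5) mod 7; (5|7)=-1, (5|7)=-1; (−1)^{3·-2·3}·(-1)^-2·(-1)^3 = -1.
v=31: a=31^1·(≡13), b=31^0·(≡2) mod 31; (13|31)=-1, (2|31)=+1; (−1)^{1·0·15}·(-1)^0·(+1)^1 = +1.
v=3: a=3^0·(≡1), b=3^2·(≡1) mod 3; (1|3)=+1, (1|3)=+1; (−1)^{0·2·1}·(+1)^2·(+1)^0 = +1.
v=29: a=29^0·(≡27), b=29^1·(≡13) mod 29; (27|29)=-1, (13|29)=+1; (−1)^{0·1·14}·(-1)^1·(+1)^0 = -1.
|Ram(-1085, -29)| = 4, even; anisotropic at {2, 7, 29, ∞}.

[2, 7, 29, inf]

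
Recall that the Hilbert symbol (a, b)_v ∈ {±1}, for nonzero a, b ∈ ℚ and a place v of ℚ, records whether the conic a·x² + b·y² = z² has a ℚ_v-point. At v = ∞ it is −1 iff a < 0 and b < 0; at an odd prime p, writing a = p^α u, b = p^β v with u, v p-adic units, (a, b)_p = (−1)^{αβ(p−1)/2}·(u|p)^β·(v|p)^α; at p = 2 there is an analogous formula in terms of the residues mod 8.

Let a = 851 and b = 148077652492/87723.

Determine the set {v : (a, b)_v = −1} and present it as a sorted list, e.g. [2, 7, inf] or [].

(a, b) ≡ (851, 35409) mod (ℚ^×)²; places V = {2, 3, 7, 11, 19, 23, 29, 37, ∞}.
(a,b)_∞: sgn(851)=+, sgn(35409)=+, so +1.
(a,b)_29: α=0, u≡10; β=1, v≡21 (mod 29); (10|29)=-1, (21|29)=-1; sign (−1)^0·-1^1·-1^0 = -1.
(a,b)_7: α=0, u≡4; β=2, v≡3 (mod 7); (4|7)=+1, (3|7)=-1; sign (−1)^0·+1^2·-1^0 = +1.
(a,b)_11: α=0, u≡4; β=3, v≡6 (mod 11); (4|11)=+1, (6|11)=-1; sign (−1)^0·+1^3·-1^0 = +1.
(a,b)_2: α=0, β=2; u≡3, v≡1 (mod 8); ε(u)ε(v)=1·0, αω(v)=0·0, βω(u)=2·1; sum ≡ 0  ⇒  +1.
(a,b)_23: α=1, u≡14; β=2, v≡12 (mod 23); (14|23)=-1, (12|23)=+1; sign (−1)^0·-1^2·+1^1 = +1.
(a,b)_19: α=0, u≡15; β=-2, v≡12 (mod 19); (15|19)=-1, (12|19)=-1; sign (−1)^0·-1^-2·-1^0 = +1.
(a,b)_3: α=0, u≡2; β=-5, v≡1 (mod 3); (2|3)=-1, (1|3)=+1; sign (−1)^0·-1^-5·+1^0 = -1.
(a,b)_37: α=1, u≡23; β=1, v≡17 (mod 37); (23|37)=-1, (17|37)=-1; sign (−1)^0·-1^1·-1^1 = +1.
Ram(851, 35409) = {3, 29}; no ℚ_3-point on the conic.

[3, 29]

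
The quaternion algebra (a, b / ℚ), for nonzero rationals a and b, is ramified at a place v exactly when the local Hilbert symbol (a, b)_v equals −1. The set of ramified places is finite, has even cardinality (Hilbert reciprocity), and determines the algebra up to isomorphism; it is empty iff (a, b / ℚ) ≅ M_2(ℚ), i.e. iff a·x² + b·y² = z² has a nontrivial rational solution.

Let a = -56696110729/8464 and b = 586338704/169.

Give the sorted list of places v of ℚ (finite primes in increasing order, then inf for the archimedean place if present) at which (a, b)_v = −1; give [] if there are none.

Mod squares: a ≡ -18241, b ≡ 747881. Check v ∈ {∞, 2, 7, 13, 17, 23, 29, 37, 41, 43}.
v=2: v_2(a)=-4, v_2(b)=4; units ≡ 7, 1 (mod 8); ε·ε+αω+βω = 1·0+-4·0+4·0 ≡ 0  ⇒  (a,b)_2 = +1.
v=∞: -18241 < 0 and 747881 > 0  ⇒  (a,b)_∞ = +1.
v=41: a=41^2·(≡10), b=41^1·(≡37) mod 41; (10|41)=+1, (37|41)=+1; (−1)^{2·1·20}·(+1)^1·(+1)^2 = +1.
v=37: a=37^1·(≡28), b=37^1·(≡16) mod 37; (28|37)=+1, (16|37)=+1; (−1)^{1·1·18}·(+1)^1·(+1)^1 = +1.
v=13: a=13^0·(≡2), b=13^-2·(≡3) mod 13; (2|13)=-1, (3|13)=+1; (−1)^{0·-2·6}·(-1)^-2·(+1)^0 = +1.
v=7: a=7^0·(≡1), b=7^2·(≡2) mod 7; (1|7)=+1, (2|7)=+1; (−1)^{0·2·3}·(+1)^2·(+1)^0 = +1.
v=43: a=43^2·(≡42), b=43^0·(≡17) mod 43; (42|43)=-1, (17|43)=+1; (−1)^{2·0·21}·(-1)^0·(+1)^2 = +1.
v=23: a=23^-2·(≡15), b=23^0·(≡9) mod 23; (15|23)=-1, (9|23)=+1; (−1)^{-2·0·11}·(-1)^0·(+1)^-2 = +1.
v=29: a=29^1·(≡6), b=29^1·(≡10) mod 29; (6|29)=+1, (10|29)=-1; (−1)^{1·1·14}·(+1)^1·(-1)^1 = -1.
v=17: a=17^1·(≡8), b=17^1·(≡6) mod 17; (8|17)=+1, (6|17)=-1; (−1)^{1·1·8}·(+1)^1·(-1)^1 = -1.
|Ram(-18241, 747881)| = 2, even; anisotropic at {17, 29}.

[17, 29]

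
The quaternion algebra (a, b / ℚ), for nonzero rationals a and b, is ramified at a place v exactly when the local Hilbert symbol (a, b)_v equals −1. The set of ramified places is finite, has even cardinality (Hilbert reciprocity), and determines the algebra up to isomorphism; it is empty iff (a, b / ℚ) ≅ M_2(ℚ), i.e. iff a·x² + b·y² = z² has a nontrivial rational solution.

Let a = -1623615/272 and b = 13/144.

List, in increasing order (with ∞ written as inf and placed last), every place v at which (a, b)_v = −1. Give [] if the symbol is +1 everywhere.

(a, b) ≡ (-255, 13) mod (ℚ^×)²; places V = {2, 3, 5, 7, 13, 17, 47, ∞}.
(a,b)_2: α=-4, β=-4; u≡1, v≡5 (mod 8); ε(u)ε(v)=0·0, αω(v)=-4·1, βω(u)=-4·0; sum ≡ 0  ⇒  +1.
(a,b)_3: α=1, u≡2; β=-2, v≡1 (mod 3); (2|3)=-1, (1|3)=+1; sign (−1)^0·-1^-2·+1^1 = +1.
(a,b)_47: α=2, u≡3; β=0, v≡20 (mod 47); (3|47)=+1, (20|47)=-1; sign (−1)^0·+1^0·-1^2 = +1.
(a,b)_∞: sgn(-255)=−, sgn(13)=+, so +1.
(a,b)_5: α=1, u≡1; β=0, v≡2 (mod 5); (1|5)=+1, (2|5)=-1; sign (−1)^0·+1^0·-1^1 = -1.
(a,b)_17: α=-1, u≡13; β=0, v≡8 (mod 17); (13|17)=+1, (8|17)=+1; sign (−1)^0·+1^0·+1^-1 = +1.
(a,b)_7: α=2, u≡4; β=0, v≡5 (mod 7); (4|7)=+1, (5|7)=-1; sign (−1)^0·+1^0·-1^2 = +1.
(a,b)_13: α=0, u≡6; β=1, v≡1 (mod 13); (6|13)=-1, (1|13)=+1; sign (−1)^0·-1^1·+1^0 = -1.
(-255, 13 / ℚ) ramifies at {5, 13}: a division algebra.

[5, 13]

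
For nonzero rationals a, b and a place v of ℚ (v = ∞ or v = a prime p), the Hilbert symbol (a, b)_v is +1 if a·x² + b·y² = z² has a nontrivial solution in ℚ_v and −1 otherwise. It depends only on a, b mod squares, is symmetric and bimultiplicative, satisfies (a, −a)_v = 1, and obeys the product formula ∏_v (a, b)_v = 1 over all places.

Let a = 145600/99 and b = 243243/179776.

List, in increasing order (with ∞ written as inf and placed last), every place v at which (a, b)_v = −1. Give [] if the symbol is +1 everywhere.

[3, 11]

Mod squares: a ≡ 1001, b ≡ 3003. Check v ∈ {∞, 2, 3, 5, 7, 11, 13, 53}.
v=53: a=53^0·(≡29), b=53^-2·(≡12) mod 53; (29|53)=+1, (12|53)=-1; (−1)^{0·-2·26}·(+1)^-2·(-1)^0 = +1.
v=2: v_2(a)=6, v_2(b)=-6; units ≡ 1, 3 (mod 8); ε·ε+αω+βω = 0·1+6·1+-6·0 ≡ 0  ⇒  (a,b)_2 = +1.
v=13: a=13^1·(≡9), b=13^1·(≡9) mod 13; (9|13)=+1, (9|13)=+1; (−1)^{1·1·6}·(+1)^1·(+1)^1 = +1.
v=∞: 1001 > 0 and 3003 > 0  ⇒  (a,b)_∞ = +1.
v=7: a=7^1·(≡3), b=7^1·(≡4) mod 7; (3|7)=-1, (4|7)=+1; (−1)^{1·1·3}·(-1)^1·(+1)^1 = +1.
v=3: a=3^-2·(≡2), b=3^5·(≡2) mod 3; (2|3)=-1, (2|3)=-1; (−1)^{-2·5·1}·(-1)^5·(-1)^-2 = -1.
v=11: a=11^-1·(≡9), b=11^1·(≡1) mod 11; (9|11)=+1, (1|11)=+1; (−1)^{-1·1·5}·(+1)^1·(+1)^-1 = -1.
v=5: a=5^2·(≡1), b=5^0·(≡3) mod 5; (1|5)=+1, (3|5)=-1; (−1)^{2·0·2}·(+1)^0·(-1)^2 = +1.
Ram(1001, 3003) = {3, 11}; no ℚ_3-point on the conic.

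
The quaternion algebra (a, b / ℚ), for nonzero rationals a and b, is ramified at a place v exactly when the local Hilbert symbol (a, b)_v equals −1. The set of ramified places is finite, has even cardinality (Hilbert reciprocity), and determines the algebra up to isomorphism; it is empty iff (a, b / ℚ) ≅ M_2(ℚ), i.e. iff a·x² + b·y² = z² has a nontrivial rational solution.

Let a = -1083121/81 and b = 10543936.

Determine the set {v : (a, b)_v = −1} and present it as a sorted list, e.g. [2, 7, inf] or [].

[13, 19]

(a, b) ≡ (-6409, 164749) mod (ℚ^×)²; places V = {2, 3, 13, 17, 19, 23, 29, ∞}.
(a,b)_2: α=0, β=6; u≡7, v≡5 (mod 8); ε(u)ε(v)=1·0, αω(v)=0·1, βω(u)=6·0; sum ≡ 0  ⇒  +1.
(a,b)_∞: sgn(-6409)=−, sgn(164749)=+, so +1.
(a,b)_3: α=-4, u≡2; β=0, v≡1 (mod 3); (2|3)=-1, (1|3)=+1; sign (−1)^0·-1^0·+1^-4 = +1.
(a,b)_17: α=1, u≡12; β=0, v≡9 (mod 17); (12|17)=-1, (9|17)=+1; sign (−1)^0·-1^0·+1^1 = +1.
(a,b)_13: α=3, u≡9; β=1, v≡2 (mod 13); (9|13)=+1, (2|13)=-1; sign (−1)^0·+1^1·-1^3 = -1.
(a,b)_29: α=1, u≡14; β=1, v≡11 (mod 29); (14|29)=-1, (11|29)=-1; sign (−1)^0·-1^1·-1^1 = +1.
(a,b)_19: α=0, u≡10; β=1, v≡11 (mod 19); (10|19)=-1, (11|19)=+1; sign (−1)^0·-1^1·+1^0 = -1.
(a,b)_23: α=0, u≡13; β=1, v≡19 (mod 23); (13|23)=+1, (19|23)=-1; sign (−1)^0·+1^1·-1^0 = +1.
|Ram(-6409, 164749)| = 2, even; anisotropic at {13, 19}.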